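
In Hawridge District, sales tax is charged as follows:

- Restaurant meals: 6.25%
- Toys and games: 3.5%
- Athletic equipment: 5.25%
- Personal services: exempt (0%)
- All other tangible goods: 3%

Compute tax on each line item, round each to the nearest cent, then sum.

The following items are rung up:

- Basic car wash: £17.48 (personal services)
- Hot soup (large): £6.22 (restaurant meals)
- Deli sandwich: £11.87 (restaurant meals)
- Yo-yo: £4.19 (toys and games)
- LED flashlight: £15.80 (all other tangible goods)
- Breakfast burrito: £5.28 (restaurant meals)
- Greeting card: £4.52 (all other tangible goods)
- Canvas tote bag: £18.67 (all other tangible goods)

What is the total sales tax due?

£2.78

Basic car wash £17.48: personal services → 0% → £0.00
Hot soup (large) £6.22: restaurant meals → 6.25% → £0.39
Deli sandwich £11.87: restaurant meals → 6.25% → £0.74
Yo-yo £4.19: toys and games → 3.5% → £0.15
LED flashlight £15.80: all other tangible goods → 3% → £0.47
Breakfast burrito £5.28: restaurant meals → 6.25% → £0.33
Greeting card £4.52: all other tangible goods → 3% → £0.14
Canvas tote bag £18.67: all other tangible goods → 3% → £0.56
Total tax = £0.39 + £0.74 + £0.15 + £0.47 + £0.33 + £0.14 + £0.56 = £2.78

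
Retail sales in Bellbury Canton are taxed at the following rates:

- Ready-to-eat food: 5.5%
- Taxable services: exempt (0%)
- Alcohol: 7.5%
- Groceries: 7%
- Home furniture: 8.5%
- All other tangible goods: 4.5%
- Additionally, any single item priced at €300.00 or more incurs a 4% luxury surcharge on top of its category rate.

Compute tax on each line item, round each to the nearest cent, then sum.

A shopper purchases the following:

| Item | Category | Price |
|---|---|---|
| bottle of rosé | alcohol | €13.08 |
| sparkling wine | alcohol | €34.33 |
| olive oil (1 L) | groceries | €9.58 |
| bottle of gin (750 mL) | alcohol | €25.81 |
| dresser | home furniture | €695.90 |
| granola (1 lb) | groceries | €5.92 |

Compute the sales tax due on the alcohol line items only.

Bottle of rosé €13.08: alcohol → 7.5% → €0.98
Sparkling wine €34.33: alcohol → 7.5% → €2.57
Bottle of gin (750 mL) €25.81: alcohol → 7.5% → €1.94
Tax on alcohol = €0.98 + €2.57 + €1.94 = €5.49

€5.49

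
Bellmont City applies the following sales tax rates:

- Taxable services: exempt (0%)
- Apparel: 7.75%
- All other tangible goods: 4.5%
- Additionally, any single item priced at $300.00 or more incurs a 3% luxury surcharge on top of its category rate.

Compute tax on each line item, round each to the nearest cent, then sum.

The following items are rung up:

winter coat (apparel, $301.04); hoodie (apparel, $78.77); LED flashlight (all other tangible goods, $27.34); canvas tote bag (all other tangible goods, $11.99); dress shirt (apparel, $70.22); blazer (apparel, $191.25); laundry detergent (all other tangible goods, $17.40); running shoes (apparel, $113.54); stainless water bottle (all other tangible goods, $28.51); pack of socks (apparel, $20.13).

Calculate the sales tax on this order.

$72.91

Winter coat $301.04: apparel → 7.75% + 3% surcharge = 10.75% → $32.36
Hoodie $78.77: apparel → 7.75% → $6.10
LED flashlight $27.34: all other tangible goods → 4.5% → $1.23
Canvas tote bag $11.99: all other tangible goods → 4.5% → $0.54
Dress shirt $70.22: apparel → 7.75% → $5.44
Blazer $191.25: apparel → 7.75% → $14.82
Laundry detergent $17.40: all other tangible goods → 4.5% → $0.78
Running shoes $113.54: apparel → 7.75% → $8.80
Stainless water bottle $28.51: all other tangible goods → 4.5% → $1.28
Pack of socks $20.13: apparel → 7.75% → $1.56
Total tax = $32.36 + $6.10 + $1.23 + $0.54 + $5.44 + $14.82 + $0.78 + $8.80 + $1.28 + $1.56 = $72.91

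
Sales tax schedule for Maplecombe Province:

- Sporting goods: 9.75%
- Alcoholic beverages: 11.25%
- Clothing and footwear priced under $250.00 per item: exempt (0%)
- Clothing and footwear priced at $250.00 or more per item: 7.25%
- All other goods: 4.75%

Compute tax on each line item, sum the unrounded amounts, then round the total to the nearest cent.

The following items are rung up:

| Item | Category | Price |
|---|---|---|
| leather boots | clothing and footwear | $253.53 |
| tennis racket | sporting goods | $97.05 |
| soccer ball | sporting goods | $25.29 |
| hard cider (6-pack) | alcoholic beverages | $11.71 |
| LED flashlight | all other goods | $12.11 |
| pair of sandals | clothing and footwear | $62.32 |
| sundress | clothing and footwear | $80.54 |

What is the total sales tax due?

Leather boots $253.53: clothing and footwear, $250.00 or more → 7.25% → $18.380925
Tennis racket $97.05: sporting goods → 9.75% → $9.462375
Soccer ball $25.29: sporting goods → 9.75% → $2.465775
Hard cider (6-pack) $11.71: alcoholic beverages → 11.25% → $1.317375
LED flashlight $12.11: all other goods → 4.75% → $0.575225
Pair of sandals $62.32: clothing and footwear, under $250.00 → 0% → $0.00
Sundress $80.54: clothing and footwear, under $250.00 → 0% → $0.00
Unrounded tax sum = $32.201675 → $32.20

$32.20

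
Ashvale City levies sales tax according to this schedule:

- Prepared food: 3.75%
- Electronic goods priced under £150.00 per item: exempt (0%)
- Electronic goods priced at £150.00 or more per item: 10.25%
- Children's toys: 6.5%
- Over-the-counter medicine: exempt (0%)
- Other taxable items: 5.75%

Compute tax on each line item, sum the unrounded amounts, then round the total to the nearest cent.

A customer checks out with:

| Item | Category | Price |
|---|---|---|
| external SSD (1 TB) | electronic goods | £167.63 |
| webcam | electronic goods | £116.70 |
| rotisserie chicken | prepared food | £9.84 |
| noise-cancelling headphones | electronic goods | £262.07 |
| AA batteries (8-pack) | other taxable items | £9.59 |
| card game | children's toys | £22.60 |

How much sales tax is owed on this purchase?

£46.43

External SSD (1 TB) £167.63: electronic goods, £150.00 or more → 10.25% → £17.182075
Webcam £116.70: electronic goods, under £150.00 → 0% → £0.00
Rotisserie chicken £9.84: prepared food → 3.75% → £0.369
Noise-cancelling headphones £262.07: electronic goods, £150.00 or more → 10.25% → £26.862175
AA batteries (8-pack) £9.59: other taxable items → 5.75% → £0.551425
Card game £22.60: children's toys → 6.5% → £1.469
Unrounded tax sum = £46.433675 → £46.43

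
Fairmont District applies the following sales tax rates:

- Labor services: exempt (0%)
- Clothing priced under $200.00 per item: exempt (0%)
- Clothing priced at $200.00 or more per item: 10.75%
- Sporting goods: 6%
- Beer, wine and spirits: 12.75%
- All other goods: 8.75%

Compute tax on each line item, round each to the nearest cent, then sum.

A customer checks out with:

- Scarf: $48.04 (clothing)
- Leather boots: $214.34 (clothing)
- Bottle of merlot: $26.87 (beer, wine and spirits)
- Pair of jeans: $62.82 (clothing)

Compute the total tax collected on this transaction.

Scarf $48.04: clothing, under $200.00 → 0% → $0.00
Leather boots $214.34: clothing, $200.00 or more → 10.75% → $23.04
Bottle of merlot $26.87: beer, wine and spirits → 12.75% → $3.43
Pair of jeans $62.82: clothing, under $200.00 → 0% → $0.00
Total tax = $23.04 + $3.43 = $26.47

$26.47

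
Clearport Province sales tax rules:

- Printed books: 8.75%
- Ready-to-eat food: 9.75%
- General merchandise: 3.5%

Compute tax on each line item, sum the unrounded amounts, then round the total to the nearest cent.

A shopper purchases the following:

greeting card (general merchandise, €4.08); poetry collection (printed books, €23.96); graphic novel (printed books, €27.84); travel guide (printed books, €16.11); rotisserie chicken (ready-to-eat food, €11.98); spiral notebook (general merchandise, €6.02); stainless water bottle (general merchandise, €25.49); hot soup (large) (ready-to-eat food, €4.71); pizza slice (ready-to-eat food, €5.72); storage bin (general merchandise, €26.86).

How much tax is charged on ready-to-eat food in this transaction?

Rotisserie chicken €11.98: ready-to-eat food → 9.75% → €1.16805
Hot soup (large) €4.71: ready-to-eat food → 9.75% → €0.459225
Pizza slice €5.72: ready-to-eat food → 9.75% → €0.5577
Tax on ready-to-eat food: unrounded sum = €2.184975 → €2.18

€2.18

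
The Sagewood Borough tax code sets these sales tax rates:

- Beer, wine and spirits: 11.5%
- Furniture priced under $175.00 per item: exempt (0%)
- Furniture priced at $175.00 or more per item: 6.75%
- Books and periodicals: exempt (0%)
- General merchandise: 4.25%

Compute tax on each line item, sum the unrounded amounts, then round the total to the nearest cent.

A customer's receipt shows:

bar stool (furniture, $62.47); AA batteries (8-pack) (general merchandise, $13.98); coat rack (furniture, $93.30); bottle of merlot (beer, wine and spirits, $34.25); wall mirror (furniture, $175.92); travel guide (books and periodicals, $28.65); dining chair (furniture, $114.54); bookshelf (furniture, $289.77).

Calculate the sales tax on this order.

Bar stool $62.47: furniture, under $175.00 → 0% → $0.00
AA batteries (8-pack) $13.98: general merchandise → 4.25% → $0.59415
Coat rack $93.30: furniture, under $175.00 → 0% → $0.00
Bottle of merlot $34.25: beer, wine and spirits → 11.5% → $3.93875
Wall mirror $175.92: furniture, $175.00 or more → 6.75% → $11.8746
Travel guide $28.65: books and periodicals → 0% → $0.00
Dining chair $114.54: furniture, under $175.00 → 0% → $0.00
Bookshelf $289.77: furniture, $175.00 or more → 6.75% → $19.559475
Unrounded tax sum = $35.966975 → $35.97

$35.97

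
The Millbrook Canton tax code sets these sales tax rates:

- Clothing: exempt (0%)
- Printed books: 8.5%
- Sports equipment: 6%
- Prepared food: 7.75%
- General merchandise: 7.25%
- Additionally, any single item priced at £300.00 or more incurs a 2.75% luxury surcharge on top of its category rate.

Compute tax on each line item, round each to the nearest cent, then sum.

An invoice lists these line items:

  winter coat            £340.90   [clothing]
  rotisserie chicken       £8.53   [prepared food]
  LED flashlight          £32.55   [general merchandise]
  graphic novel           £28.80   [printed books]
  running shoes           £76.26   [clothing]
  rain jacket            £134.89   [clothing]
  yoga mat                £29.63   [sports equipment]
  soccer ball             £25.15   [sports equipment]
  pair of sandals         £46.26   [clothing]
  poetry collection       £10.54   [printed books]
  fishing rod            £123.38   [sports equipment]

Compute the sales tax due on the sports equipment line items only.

£10.69

Yoga mat £29.63: sports equipment → 6% → £1.78
Soccer ball £25.15: sports equipment → 6% → £1.51
Fishing rod £123.38: sports equipment → 6% → £7.40
Tax on sports equipment = £1.78 + £1.51 + £7.40 = £10.69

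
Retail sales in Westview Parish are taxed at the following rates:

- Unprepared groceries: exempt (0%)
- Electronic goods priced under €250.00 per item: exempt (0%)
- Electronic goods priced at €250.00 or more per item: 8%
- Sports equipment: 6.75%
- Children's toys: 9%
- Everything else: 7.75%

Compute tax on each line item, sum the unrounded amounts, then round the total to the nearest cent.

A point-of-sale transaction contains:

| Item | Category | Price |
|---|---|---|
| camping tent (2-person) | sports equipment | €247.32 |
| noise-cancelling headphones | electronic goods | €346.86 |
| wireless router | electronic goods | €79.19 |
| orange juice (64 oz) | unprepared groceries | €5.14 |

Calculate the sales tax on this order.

Camping tent (2-person) €247.32: sports equipment → 6.75% → €16.6941
Noise-cancelling headphones €346.86: electronic goods, €250.00 or more → 8% → €27.7488
Wireless router €79.19: electronic goods, under €250.00 → 0% → €0.00
Orange juice (64 oz) €5.14: unprepared groceries → 0% → €0.00
Unrounded tax sum = €44.4429 → €44.44

€44.44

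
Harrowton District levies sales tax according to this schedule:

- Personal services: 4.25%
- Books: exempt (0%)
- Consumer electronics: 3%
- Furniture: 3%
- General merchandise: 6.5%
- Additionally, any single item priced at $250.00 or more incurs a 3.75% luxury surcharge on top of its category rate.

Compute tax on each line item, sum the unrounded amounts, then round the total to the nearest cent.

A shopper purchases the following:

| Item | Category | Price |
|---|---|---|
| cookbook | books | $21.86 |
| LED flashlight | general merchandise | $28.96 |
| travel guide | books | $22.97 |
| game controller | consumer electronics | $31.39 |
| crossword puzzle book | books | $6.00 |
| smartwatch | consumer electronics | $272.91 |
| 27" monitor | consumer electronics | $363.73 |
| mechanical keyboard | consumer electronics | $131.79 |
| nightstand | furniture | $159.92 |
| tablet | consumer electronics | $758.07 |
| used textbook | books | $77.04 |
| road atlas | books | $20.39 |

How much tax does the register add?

Cookbook $21.86: books → 0% → $0.00
LED flashlight $28.96: general merchandise → 6.5% → $1.8824
Travel guide $22.97: books → 0% → $0.00
Game controller $31.39: consumer electronics → 3% → $0.9417
Crossword puzzle book $6.00: books → 0% → $0.00
Smartwatch $272.91: consumer electronics → 3% + 3.75% surcharge = 6.75% → $18.421425
27" monitor $363.73: consumer electronics → 3% + 3.75% surcharge = 6.75% → $24.551775
Mechanical keyboard $131.79: consumer electronics → 3% → $3.9537
Nightstand $159.92: furniture → 3% → $4.7976
Tablet $758.07: consumer electronics → 3% + 3.75% surcharge = 6.75% → $51.169725
Used textbook $77.04: books → 0% → $0.00
Road atlas $20.39: books → 0% → $0.00
Unrounded tax sum = $105.718325 → $105.72

$105.72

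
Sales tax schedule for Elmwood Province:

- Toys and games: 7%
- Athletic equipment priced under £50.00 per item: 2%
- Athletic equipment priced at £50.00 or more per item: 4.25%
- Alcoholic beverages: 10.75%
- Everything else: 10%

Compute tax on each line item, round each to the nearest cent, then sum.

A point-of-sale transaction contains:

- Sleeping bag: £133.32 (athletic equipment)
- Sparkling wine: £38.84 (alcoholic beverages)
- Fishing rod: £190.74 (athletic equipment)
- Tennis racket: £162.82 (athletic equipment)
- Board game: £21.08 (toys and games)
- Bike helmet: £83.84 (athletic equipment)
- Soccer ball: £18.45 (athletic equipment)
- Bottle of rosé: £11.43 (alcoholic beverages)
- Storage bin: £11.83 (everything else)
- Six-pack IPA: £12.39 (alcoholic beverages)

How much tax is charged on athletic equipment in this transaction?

£24.63

Sleeping bag £133.32: athletic equipment, £50.00 or more → 4.25% → £5.67
Fishing rod £190.74: athletic equipment, £50.00 or more → 4.25% → £8.11
Tennis racket £162.82: athletic equipment, £50.00 or more → 4.25% → £6.92
Bike helmet £83.84: athletic equipment, £50.00 or more → 4.25% → £3.56
Soccer ball £18.45: athletic equipment, under £50.00 → 2% → £0.37
Tax on athletic equipment = £5.67 + £8.11 + £6.92 + £3.56 + £0.37 = £24.63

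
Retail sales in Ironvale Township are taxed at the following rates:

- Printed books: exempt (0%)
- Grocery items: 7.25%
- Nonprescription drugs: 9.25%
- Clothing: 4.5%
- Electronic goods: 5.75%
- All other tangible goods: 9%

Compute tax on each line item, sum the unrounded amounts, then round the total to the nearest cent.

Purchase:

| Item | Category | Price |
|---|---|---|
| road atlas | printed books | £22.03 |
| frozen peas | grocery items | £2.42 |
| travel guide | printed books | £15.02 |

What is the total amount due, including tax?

£39.65

Road atlas £22.03: printed books → 0% → £0.00
Frozen peas £2.42: grocery items → 7.25% → £0.17545
Travel guide £15.02: printed books → 0% → £0.00
Subtotal = £39.47; unrounded tax = £0.17545 → £0.18; total due = £39.65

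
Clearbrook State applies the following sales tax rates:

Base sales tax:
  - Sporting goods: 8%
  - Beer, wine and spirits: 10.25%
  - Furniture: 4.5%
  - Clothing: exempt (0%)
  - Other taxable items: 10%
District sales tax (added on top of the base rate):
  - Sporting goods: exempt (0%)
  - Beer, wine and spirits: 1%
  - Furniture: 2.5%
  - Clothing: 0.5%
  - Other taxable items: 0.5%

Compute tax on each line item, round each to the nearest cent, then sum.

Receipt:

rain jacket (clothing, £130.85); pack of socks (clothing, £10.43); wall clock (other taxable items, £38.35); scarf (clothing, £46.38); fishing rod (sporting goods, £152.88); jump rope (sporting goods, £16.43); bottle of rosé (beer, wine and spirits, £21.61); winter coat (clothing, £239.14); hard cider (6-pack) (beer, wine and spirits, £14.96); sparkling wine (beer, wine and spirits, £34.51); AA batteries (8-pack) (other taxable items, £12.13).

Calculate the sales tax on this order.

Rain jacket £130.85: clothing → 0% + 0.5% district = 0.5% → £0.65
Pack of socks £10.43: clothing → 0% + 0.5% district = 0.5% → £0.05
Wall clock £38.35: other taxable items → 10% + 0.5% district = 10.5% → £4.03
Scarf £46.38: clothing → 0% + 0.5% district = 0.5% → £0.23
Fishing rod £152.88: sporting goods → 8% + 0% district = 8% → £12.23
Jump rope £16.43: sporting goods → 8% + 0% district = 8% → £1.31
Bottle of rosé £21.61: beer, wine and spirits → 10.25% + 1% district = 11.25% → £2.43
Winter coat £239.14: clothing → 0% + 0.5% district = 0.5% → £1.20
Hard cider (6-pack) £14.96: beer, wine and spirits → 10.25% + 1% district = 11.25% → £1.68
Sparkling wine £34.51: beer, wine and spirits → 10.25% + 1% district = 11.25% → £3.88
AA batteries (8-pack) £12.13: other taxable items → 10% + 0.5% district = 10.5% → £1.27
Total tax = £0.65 + £0.05 + £4.03 + £0.23 + £12.23 + £1.31 + £2.43 + £1.20 + £1.68 + £3.88 + £1.27 = £28.96

£28.96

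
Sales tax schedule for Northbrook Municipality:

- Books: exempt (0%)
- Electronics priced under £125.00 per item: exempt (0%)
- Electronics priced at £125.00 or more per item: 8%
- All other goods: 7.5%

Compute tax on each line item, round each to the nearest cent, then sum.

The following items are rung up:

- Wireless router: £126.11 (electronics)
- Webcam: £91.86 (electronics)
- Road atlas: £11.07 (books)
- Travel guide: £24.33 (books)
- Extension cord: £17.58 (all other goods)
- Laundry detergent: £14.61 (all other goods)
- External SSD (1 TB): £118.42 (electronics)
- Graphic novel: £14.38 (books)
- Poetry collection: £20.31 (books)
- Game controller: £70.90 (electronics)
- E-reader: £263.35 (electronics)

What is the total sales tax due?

£33.58

Wireless router £126.11: electronics, £125.00 or more → 8% → £10.09
Webcam £91.86: electronics, under £125.00 → 0% → £0.00
Road atlas £11.07: books → 0% → £0.00
Travel guide £24.33: books → 0% → £0.00
Extension cord £17.58: all other goods → 7.5% → £1.32
Laundry detergent £14.61: all other goods → 7.5% → £1.10
External SSD (1 TB) £118.42: electronics, under £125.00 → 0% → £0.00
Graphic novel £14.38: books → 0% → £0.00
Poetry collection £20.31: books → 0% → £0.00
Game controller £70.90: electronics, under £125.00 → 0% → £0.00
E-reader £263.35: electronics, £125.00 or more → 8% → £21.07
Total tax = £10.09 + £1.32 + £1.10 + £21.07 = £33.58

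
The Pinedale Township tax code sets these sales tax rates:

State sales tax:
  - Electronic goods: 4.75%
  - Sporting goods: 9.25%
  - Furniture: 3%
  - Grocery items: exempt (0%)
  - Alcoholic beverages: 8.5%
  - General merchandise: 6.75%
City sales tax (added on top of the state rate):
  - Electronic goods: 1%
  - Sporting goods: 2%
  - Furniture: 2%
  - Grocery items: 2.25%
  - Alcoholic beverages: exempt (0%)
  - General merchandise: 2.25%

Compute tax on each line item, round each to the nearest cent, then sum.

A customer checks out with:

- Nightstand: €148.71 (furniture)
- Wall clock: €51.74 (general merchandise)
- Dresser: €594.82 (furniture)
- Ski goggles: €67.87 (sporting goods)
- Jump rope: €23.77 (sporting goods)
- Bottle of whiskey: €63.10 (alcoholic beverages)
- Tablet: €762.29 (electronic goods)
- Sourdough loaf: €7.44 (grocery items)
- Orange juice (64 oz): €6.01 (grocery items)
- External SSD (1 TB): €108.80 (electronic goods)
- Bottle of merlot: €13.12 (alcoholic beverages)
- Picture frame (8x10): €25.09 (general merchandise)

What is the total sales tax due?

Nightstand €148.71: furniture → 3% + 2% city = 5% → €7.44
Wall clock €51.74: general merchandise → 6.75% + 2.25% city = 9% → €4.66
Dresser €594.82: furniture → 3% + 2% city = 5% → €29.74
Ski goggles €67.87: sporting goods → 9.25% + 2% city = 11.25% → €7.64
Jump rope €23.77: sporting goods → 9.25% + 2% city = 11.25% → €2.67
Bottle of whiskey €63.10: alcoholic beverages → 8.5% + 0% city = 8.5% → €5.36
Tablet €762.29: electronic goods → 4.75% + 1% city = 5.75% → €43.83
Sourdough loaf €7.44: grocery items → 0% + 2.25% city = 2.25% → €0.17
Orange juice (64 oz) €6.01: grocery items → 0% + 2.25% city = 2.25% → €0.14
External SSD (1 TB) €108.80: electronic goods → 4.75% + 1% city = 5.75% → €6.26
Bottle of merlot €13.12: alcoholic beverages → 8.5% + 0% city = 8.5% → €1.12
Picture frame (8x10) €25.09: general merchandise → 6.75% + 2.25% city = 9% → €2.26
Total tax = €7.44 + €4.66 + €29.74 + €7.64 + €2.67 + €5.36 + €43.83 + €0.17 + €0.14 + €6.26 + €1.12 + €2.26 = €111.29

€111.29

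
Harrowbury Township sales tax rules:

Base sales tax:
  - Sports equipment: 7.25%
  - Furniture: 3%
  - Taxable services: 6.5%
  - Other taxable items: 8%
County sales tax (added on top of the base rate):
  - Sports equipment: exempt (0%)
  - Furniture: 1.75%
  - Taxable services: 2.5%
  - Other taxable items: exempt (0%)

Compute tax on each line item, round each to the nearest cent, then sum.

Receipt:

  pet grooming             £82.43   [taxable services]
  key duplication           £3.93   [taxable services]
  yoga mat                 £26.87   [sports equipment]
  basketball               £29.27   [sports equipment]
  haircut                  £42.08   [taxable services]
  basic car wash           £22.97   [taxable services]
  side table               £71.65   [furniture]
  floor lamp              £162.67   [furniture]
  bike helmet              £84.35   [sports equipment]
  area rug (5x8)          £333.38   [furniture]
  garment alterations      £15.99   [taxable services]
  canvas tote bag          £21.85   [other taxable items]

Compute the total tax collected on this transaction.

£53.98

Pet grooming £82.43: taxable services → 6.5% + 2.5% county = 9% → £7.42
Key duplication £3.93: taxable services → 6.5% + 2.5% county = 9% → £0.35
Yoga mat £26.87: sports equipment → 7.25% + 0% county = 7.25% → £1.95
Basketball £29.27: sports equipment → 7.25% + 0% county = 7.25% → £2.12
Haircut £42.08: taxable services → 6.5% + 2.5% county = 9% → £3.79
Basic car wash £22.97: taxable services → 6.5% + 2.5% county = 9% → £2.07
Side table £71.65: furniture → 3% + 1.75% county = 4.75% → £3.40
Floor lamp £162.67: furniture → 3% + 1.75% county = 4.75% → £7.73
Bike helmet £84.35: sports equipment → 7.25% + 0% county = 7.25% → £6.12
Area rug (5x8) £333.38: furniture → 3% + 1.75% county = 4.75% → £15.84
Garment alterations £15.99: taxable services → 6.5% + 2.5% county = 9% → £1.44
Canvas tote bag £21.85: other taxable items → 8% + 0% county = 8% → £1.75
Total tax = £7.42 + £0.35 + £1.95 + £2.12 + £3.79 + £2.07 + £3.40 + £7.73 + £6.12 + £15.84 + £1.44 + £1.75 = £53.98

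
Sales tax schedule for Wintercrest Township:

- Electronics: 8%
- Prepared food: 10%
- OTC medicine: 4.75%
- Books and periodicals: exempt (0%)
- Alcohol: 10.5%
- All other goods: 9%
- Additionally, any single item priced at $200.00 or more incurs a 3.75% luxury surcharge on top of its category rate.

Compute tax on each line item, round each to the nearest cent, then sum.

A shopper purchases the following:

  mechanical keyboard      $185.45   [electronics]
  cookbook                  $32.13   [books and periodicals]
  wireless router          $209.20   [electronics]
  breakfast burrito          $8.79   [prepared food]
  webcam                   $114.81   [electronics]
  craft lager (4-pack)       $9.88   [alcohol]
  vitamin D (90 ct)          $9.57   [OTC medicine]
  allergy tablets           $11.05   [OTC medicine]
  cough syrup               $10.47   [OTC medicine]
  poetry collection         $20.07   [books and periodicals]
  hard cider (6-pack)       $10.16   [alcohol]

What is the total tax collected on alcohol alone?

$2.11

Craft lager (4-pack) $9.88: alcohol → 10.5% → $1.04
Hard cider (6-pack) $10.16: alcohol → 10.5% → $1.07
Tax on alcohol = $1.04 + $1.07 = $2.11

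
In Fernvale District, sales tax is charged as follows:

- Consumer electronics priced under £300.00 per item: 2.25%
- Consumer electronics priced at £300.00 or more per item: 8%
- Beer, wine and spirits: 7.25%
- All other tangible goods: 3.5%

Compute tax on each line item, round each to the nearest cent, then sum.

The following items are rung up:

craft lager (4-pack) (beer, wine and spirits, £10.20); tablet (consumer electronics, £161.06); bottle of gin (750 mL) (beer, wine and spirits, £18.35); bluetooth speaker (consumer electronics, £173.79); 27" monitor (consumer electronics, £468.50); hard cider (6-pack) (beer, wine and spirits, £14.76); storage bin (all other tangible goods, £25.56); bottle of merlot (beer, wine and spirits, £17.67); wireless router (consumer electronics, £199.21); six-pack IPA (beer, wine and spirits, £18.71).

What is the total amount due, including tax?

£1163.97

Craft lager (4-pack) £10.20: beer, wine and spirits → 7.25% → £0.74
Tablet £161.06: consumer electronics, under £300.00 → 2.25% → £3.62
Bottle of gin (750 mL) £18.35: beer, wine and spirits → 7.25% → £1.33
Bluetooth speaker £173.79: consumer electronics, under £300.00 → 2.25% → £3.91
27" monitor £468.50: consumer electronics, £300.00 or more → 8% → £37.48
Hard cider (6-pack) £14.76: beer, wine and spirits → 7.25% → £1.07
Storage bin £25.56: all other tangible goods → 3.5% → £0.89
Bottle of merlot £17.67: beer, wine and spirits → 7.25% → £1.28
Wireless router £199.21: consumer electronics, under £300.00 → 2.25% → £4.48
Six-pack IPA £18.71: beer, wine and spirits → 7.25% → £1.36
Subtotal = £1107.81; tax = £56.16; total due = £1163.97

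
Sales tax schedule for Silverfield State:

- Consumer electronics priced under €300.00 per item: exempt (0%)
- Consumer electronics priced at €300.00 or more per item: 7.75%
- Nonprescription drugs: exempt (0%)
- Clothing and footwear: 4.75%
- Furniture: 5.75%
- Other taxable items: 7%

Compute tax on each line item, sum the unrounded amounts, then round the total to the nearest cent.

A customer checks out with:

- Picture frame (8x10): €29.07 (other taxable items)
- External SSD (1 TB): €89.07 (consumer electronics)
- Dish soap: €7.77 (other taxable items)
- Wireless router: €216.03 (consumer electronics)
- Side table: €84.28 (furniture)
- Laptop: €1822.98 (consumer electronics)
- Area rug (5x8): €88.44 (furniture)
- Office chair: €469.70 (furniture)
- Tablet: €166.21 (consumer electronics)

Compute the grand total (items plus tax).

€3154.35

Picture frame (8x10) €29.07: other taxable items → 7% → €2.0349
External SSD (1 TB) €89.07: consumer electronics, under €300.00 → 0% → €0.00
Dish soap €7.77: other taxable items → 7% → €0.5439
Wireless router €216.03: consumer electronics, under €300.00 → 0% → €0.00
Side table €84.28: furniture → 5.75% → €4.8461
Laptop €1822.98: consumer electronics, €300.00 or more → 7.75% → €141.28095
Area rug (5x8) €88.44: furniture → 5.75% → €5.0853
Office chair €469.70: furniture → 5.75% → €27.00775
Tablet €166.21: consumer electronics, under €300.00 → 0% → €0.00
Subtotal = €2973.55; unrounded tax = €180.7989 → €180.80; total due = €3154.35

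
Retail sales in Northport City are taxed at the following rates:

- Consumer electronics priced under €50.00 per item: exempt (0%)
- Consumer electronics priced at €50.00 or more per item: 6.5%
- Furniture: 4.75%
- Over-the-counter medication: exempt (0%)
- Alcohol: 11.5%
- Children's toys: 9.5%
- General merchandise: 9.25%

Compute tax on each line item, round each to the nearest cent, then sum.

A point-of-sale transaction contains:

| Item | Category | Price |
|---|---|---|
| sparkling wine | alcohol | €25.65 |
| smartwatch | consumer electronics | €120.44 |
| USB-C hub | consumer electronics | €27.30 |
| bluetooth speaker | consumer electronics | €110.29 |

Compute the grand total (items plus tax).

Sparkling wine €25.65: alcohol → 11.5% → €2.95
Smartwatch €120.44: consumer electronics, €50.00 or more → 6.5% → €7.83
USB-C hub €27.30: consumer electronics, under €50.00 → 0% → €0.00
Bluetooth speaker €110.29: consumer electronics, €50.00 or more → 6.5% → €7.17
Subtotal = €283.68; tax = €17.95; total due = €301.63

€301.63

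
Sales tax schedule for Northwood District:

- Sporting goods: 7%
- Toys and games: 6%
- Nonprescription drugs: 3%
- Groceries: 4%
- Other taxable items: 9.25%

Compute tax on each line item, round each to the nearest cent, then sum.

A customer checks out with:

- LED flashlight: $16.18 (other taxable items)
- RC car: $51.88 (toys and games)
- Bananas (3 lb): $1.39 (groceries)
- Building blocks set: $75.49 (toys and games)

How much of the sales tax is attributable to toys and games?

RC car $51.88: toys and games → 6% → $3.11
Building blocks set $75.49: toys and games → 6% → $4.53
Tax on toys and games = $3.11 + $4.53 = $7.64

$7.64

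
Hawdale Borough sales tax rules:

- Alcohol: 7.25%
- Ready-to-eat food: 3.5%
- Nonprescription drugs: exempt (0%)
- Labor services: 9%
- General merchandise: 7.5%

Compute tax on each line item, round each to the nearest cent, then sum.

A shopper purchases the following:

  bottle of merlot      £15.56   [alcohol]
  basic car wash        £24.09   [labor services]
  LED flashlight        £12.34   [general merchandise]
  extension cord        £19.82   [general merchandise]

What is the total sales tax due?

Bottle of merlot £15.56: alcohol → 7.25% → £1.13
Basic car wash £24.09: labor services → 9% → £2.17
LED flashlight £12.34: general merchandise → 7.5% → £0.93
Extension cord £19.82: general merchandise → 7.5% → £1.49
Total tax = £1.13 + £2.17 + £0.93 + £1.49 = £5.72

£5.72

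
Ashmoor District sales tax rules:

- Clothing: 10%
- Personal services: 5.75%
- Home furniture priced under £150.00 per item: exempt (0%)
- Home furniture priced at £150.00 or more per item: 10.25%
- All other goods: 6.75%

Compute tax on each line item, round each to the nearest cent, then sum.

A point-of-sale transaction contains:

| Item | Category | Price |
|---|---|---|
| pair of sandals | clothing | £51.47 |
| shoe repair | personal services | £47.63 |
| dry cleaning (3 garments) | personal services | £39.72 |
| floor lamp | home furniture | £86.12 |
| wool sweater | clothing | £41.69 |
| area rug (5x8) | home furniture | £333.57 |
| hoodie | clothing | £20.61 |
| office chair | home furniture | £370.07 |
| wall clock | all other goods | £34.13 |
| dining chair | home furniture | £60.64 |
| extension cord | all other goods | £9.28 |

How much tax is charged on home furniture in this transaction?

£72.12

Floor lamp £86.12: home furniture, under £150.00 → 0% → £0.00
Area rug (5x8) £333.57: home furniture, £150.00 or more → 10.25% → £34.19
Office chair £370.07: home furniture, £150.00 or more → 10.25% → £37.93
Dining chair £60.64: home furniture, under £150.00 → 0% → £0.00
Tax on home furniture = £0.00 + £34.19 + £37.93 + £0.00 = £72.12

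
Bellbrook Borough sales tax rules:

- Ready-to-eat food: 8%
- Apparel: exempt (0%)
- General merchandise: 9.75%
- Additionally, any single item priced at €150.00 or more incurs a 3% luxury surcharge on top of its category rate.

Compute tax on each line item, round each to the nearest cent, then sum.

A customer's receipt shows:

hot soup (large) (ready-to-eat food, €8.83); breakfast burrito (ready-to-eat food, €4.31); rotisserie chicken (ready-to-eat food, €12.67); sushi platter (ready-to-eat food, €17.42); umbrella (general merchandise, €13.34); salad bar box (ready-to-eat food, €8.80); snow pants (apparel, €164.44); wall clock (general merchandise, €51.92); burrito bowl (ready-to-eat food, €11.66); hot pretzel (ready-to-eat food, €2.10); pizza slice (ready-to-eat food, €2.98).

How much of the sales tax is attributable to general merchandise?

Umbrella €13.34: general merchandise → 9.75% → €1.30
Wall clock €51.92: general merchandise → 9.75% → €5.06
Tax on general merchandise = €1.30 + €5.06 = €6.36

€6.36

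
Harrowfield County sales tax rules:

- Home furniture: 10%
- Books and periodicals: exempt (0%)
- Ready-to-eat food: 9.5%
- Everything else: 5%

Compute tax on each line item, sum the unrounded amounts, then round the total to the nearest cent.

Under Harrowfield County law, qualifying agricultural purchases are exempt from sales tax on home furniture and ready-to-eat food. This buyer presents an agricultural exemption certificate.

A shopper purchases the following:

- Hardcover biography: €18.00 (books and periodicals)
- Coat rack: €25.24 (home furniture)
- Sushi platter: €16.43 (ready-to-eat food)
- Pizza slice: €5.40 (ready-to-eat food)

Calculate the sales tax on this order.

€0.00

Hardcover biography €18.00: books and periodicals → 0% → €0.00
Coat rack €25.24: home furniture, buyer-exempt → 0% → €0.00
Sushi platter €16.43: ready-to-eat food, buyer-exempt → 0% → €0.00
Pizza slice €5.40: ready-to-eat food, buyer-exempt → 0% → €0.00
Unrounded tax sum = €0.00 → €0.00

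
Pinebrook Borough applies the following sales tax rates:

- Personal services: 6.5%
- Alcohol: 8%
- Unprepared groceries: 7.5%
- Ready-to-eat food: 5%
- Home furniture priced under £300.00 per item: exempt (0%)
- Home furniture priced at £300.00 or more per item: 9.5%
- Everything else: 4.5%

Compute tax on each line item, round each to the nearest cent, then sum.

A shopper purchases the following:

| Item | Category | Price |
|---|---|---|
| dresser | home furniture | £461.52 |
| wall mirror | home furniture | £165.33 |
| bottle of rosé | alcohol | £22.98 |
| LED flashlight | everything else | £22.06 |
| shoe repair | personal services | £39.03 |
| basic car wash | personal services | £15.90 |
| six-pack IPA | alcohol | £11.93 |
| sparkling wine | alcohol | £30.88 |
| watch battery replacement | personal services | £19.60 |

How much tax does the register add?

Dresser £461.52: home furniture, £300.00 or more → 9.5% → £43.84
Wall mirror £165.33: home furniture, under £300.00 → 0% → £0.00
Bottle of rosé £22.98: alcohol → 8% → £1.84
LED flashlight £22.06: everything else → 4.5% → £0.99
Shoe repair £39.03: personal services → 6.5% → £2.54
Basic car wash £15.90: personal services → 6.5% → £1.03
Six-pack IPA £11.93: alcohol → 8% → £0.95
Sparkling wine £30.88: alcohol → 8% → £2.47
Watch battery replacement £19.60: personal services → 6.5% → £1.27
Total tax = £43.84 + £1.84 + £0.99 + £2.54 + £1.03 + £0.95 + £2.47 + £1.27 = £54.93

£54.93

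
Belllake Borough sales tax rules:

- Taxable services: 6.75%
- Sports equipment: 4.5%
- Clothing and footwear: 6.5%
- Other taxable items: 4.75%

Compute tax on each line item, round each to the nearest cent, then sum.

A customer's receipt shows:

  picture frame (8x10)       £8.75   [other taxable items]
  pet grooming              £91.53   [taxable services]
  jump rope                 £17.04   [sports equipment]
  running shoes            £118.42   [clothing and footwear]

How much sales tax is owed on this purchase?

£15.07

Picture frame (8x10) £8.75: other taxable items → 4.75% → £0.42
Pet grooming £91.53: taxable services → 6.75% → £6.18
Jump rope £17.04: sports equipment → 4.5% → £0.77
Running shoes £118.42: clothing and footwear → 6.5% → £7.70
Total tax = £0.42 + £6.18 + £0.77 + £7.70 = £15.07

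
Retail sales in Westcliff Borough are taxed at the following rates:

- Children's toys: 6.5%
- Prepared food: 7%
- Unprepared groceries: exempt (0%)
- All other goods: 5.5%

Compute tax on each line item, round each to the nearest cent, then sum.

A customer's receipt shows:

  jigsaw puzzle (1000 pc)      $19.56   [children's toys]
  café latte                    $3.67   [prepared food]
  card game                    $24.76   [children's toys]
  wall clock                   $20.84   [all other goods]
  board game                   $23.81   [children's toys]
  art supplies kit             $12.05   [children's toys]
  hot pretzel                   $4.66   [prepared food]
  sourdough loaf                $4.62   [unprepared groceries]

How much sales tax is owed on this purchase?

Jigsaw puzzle (1000 pc) $19.56: children's toys → 6.5% → $1.27
Café latte $3.67: prepared food → 7% → $0.26
Card game $24.76: children's toys → 6.5% → $1.61
Wall clock $20.84: all other goods → 5.5% → $1.15
Board game $23.81: children's toys → 6.5% → $1.55
Art supplies kit $12.05: children's toys → 6.5% → $0.78
Hot pretzel $4.66: prepared food → 7% → $0.33
Sourdough loaf $4.62: unprepared groceries → 0% → $0.00
Total tax = $1.27 + $0.26 + $1.61 + $1.15 + $1.55 + $0.78 + $0.33 = $6.95

$6.95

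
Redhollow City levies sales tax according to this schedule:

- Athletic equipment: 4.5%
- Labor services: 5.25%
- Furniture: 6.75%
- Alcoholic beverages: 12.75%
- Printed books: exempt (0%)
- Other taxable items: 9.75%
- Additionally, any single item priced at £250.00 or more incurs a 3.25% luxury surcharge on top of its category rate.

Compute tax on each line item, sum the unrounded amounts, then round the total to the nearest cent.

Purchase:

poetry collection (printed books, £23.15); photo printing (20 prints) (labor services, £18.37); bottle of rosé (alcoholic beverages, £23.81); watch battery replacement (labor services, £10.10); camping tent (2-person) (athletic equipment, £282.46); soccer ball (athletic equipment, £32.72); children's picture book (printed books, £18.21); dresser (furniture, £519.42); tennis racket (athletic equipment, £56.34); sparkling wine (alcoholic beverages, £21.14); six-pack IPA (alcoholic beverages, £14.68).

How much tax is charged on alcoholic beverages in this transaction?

£7.60

Bottle of rosé £23.81: alcoholic beverages → 12.75% → £3.035775
Sparkling wine £21.14: alcoholic beverages → 12.75% → £2.69535
Six-pack IPA £14.68: alcoholic beverages → 12.75% → £1.8717
Tax on alcoholic beverages: unrounded sum = £7.602825 → £7.60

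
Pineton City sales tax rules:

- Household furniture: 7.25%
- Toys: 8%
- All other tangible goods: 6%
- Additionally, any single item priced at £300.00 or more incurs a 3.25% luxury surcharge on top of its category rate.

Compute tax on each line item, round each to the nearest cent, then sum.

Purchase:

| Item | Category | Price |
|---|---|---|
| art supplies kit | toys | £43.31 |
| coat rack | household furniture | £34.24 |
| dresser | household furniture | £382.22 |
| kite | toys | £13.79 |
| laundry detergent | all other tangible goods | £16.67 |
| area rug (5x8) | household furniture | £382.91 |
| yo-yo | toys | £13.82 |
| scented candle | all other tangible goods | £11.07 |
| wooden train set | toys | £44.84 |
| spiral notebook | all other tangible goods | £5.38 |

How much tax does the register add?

Art supplies kit £43.31: toys → 8% → £3.46
Coat rack £34.24: household furniture → 7.25% → £2.48
Dresser £382.22: household furniture → 7.25% + 3.25% surcharge = 10.5% → £40.13
Kite £13.79: toys → 8% → £1.10
Laundry detergent £16.67: all other tangible goods → 6% → £1.00
Area rug (5x8) £382.91: household furniture → 7.25% + 3.25% surcharge = 10.5% → £40.21
Yo-yo £13.82: toys → 8% → £1.11
Scented candle £11.07: all other tangible goods → 6% → £0.66
Wooden train set £44.84: toys → 8% → £3.59
Spiral notebook £5.38: all other tangible goods → 6% → £0.32
Total tax = £3.46 + £2.48 + £40.13 + £1.10 + £1.00 + £40.21 + £1.11 + £0.66 + £3.59 + £0.32 = £94.06

£94.06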